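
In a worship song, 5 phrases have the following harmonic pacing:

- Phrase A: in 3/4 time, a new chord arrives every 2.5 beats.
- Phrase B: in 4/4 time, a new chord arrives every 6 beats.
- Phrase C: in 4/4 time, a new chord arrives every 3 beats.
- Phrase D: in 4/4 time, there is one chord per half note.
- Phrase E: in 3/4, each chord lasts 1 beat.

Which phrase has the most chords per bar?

A: 3 beats/bar ÷ 2.5 beats/chord = 1.2 chords/bar.
B: 4 beats/bar ÷ 6 beats/chord = 2/3 chords/bar.
C: 4 beats/bar ÷ 3 beats/chord = 4/3 chords/bar.
D: 4 beats/bar ÷ 2 beats/chord = 2 chords/bar.
E: 3 beats/bar ÷ 1 beat/chord = 3 chords/bar.
Fastest is E at 3 chords/bar.

Phrase E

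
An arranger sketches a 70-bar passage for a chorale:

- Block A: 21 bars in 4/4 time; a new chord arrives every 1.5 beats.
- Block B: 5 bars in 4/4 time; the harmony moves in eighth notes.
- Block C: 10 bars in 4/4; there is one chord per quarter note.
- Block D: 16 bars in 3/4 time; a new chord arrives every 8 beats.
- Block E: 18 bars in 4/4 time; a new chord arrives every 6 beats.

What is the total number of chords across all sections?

A: 21 bars × 4 beats = 84 beats; 1.5 beats/chord → 56 chords.
B: 5 bars × 4 beats = 20 beats; 0.5 beats/chord → 40 chords.
C: 10 bars × 4 beats = 40 beats; 1 beat/chord → 40 chords.
D: 16 bars × 3 beats = 48 beats; 8 beats/chord → 6 chords.
E: 18 bars × 4 beats = 72 beats; 6 beats/chord → 12 chords.
Total: 56 + 40 + 40 + 6 + 12 = 154.

154 chords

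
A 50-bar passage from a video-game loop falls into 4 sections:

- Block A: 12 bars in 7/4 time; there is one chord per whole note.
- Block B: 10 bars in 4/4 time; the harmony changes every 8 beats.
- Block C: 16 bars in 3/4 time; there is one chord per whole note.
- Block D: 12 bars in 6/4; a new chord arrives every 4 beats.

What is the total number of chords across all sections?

56 chords

A: 12 bars × 7 beats = 84 beats; 4 beats/chord → 21 chords.
B: 10 bars × 4 beats = 40 beats; 8 beats/chord → 5 chords.
C: 16 bars × 3 beats = 48 beats; 4 beats/chord → 12 chords.
D: 12 bars × 6 beats = 72 beats; 4 beats/chord → 18 chords.
Total: 21 + 5 + 12 + 18 = 56.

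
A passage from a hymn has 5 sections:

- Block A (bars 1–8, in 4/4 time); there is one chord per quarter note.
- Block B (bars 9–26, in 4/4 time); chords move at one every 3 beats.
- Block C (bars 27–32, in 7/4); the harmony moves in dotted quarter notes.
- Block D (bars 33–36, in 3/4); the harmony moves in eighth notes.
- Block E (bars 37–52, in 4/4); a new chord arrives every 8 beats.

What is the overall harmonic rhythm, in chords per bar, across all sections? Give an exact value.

29/13 chords per bar

A: 8 × 4 = 32 beats ÷ 1 = 32 chords.
B: 18 × 4 = 72 beats ÷ 3 = 24 chords.
C: 6 × 7 = 42 beats ÷ 1.5 = 28 chords.
D: 4 × 3 = 12 beats ÷ 0.5 = 24 chords.
E: 16 × 4 = 64 beats ÷ 8 = 8 chords.
Overall: 116 chords over 52 bars → 116/52 = 29/13 chords per bar.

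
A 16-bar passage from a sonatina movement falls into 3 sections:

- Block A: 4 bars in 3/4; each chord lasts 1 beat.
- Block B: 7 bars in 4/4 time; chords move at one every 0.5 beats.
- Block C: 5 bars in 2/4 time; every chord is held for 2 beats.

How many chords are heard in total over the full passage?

73 chords

A has 12 beats and chords last 1 each, so 12 chords.
B has 28 beats and chords last 0.5 each, so 56 chords.
C has 10 beats and chords last 2 each, so 5 chords.
Total: 12 + 56 + 5 = 73.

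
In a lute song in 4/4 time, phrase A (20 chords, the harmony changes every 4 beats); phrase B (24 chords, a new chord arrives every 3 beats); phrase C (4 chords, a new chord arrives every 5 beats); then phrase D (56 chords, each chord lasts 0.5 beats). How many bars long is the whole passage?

A: 20 × 4 = 80 beats = 20 bars.
B: 24 × 3 = 72 beats = 18 bars.
C: 4 × 5 = 20 beats = 5 bars.
D: 56 × 0.5 = 28 beats = 7 bars.
Total: 20 + 18 + 5 + 7 = 50 bars.

50 bars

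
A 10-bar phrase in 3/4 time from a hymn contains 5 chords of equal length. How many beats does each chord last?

10 bars × 3 beats/bar = 30 beats total.
30 beats ÷ 5 chords = 6 beats per chord.

6 beats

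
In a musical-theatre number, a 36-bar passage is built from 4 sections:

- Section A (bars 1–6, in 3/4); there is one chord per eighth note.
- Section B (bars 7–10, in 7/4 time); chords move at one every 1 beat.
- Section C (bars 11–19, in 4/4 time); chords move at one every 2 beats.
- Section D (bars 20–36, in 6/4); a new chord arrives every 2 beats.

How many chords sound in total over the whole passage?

A: 6·3 = 18 beats, 18/0.5 = 36 chords.
B: 4·7 = 28 beats, 28/1 = 28 chords.
C: 9·4 = 36 beats, 36/2 = 18 chords.
D: 17·6 = 102 beats, 102/2 = 51 chords.
Total: 36 + 28 + 18 + 51 = 133.

133 chords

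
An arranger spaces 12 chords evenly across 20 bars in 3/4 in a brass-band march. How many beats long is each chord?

5 beats

20 bars × 3 beats/bar = 60 beats total.
60 beats ÷ 12 chords = 5 beats per chord.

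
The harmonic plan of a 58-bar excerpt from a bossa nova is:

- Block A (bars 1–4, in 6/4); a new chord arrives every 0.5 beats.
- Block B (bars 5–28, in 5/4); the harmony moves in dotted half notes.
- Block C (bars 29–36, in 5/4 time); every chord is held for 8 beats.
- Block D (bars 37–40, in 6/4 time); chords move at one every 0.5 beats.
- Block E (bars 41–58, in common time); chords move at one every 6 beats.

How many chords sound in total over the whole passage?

153 chords

A: 4·6 = 24 beats, 24/0.5 = 48 chords.
B: 24·5 = 120 beats, 120/3 = 40 chords.
C: 8·5 = 40 beats, 40/8 = 5 chords.
D: 4·6 = 24 beats, 24/0.5 = 48 chords.
E: 18·4 = 72 beats, 72/6 = 12 chords.
Total: 48 + 40 + 5 + 48 + 12 = 153.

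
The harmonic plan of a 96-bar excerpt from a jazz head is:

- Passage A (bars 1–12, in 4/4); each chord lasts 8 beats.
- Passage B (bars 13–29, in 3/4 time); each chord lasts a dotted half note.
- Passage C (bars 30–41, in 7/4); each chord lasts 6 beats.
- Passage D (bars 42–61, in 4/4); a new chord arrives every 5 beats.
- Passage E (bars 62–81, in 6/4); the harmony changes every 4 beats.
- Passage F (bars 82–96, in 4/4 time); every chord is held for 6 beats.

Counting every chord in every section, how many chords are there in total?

A: 12 bars × 4 beats = 48 beats; 8 beats/chord → 6 chords.
B: 17 bars × 3 beats = 51 beats; 3 beats/chord → 17 chords.
C: 12 bars × 7 beats = 84 beats; 6 beats/chord → 14 chords.
D: 20 bars × 4 beats = 80 beats; 5 beats/chord → 16 chords.
E: 20 bars × 6 beats = 120 beats; 4 beats/chord → 30 chords.
F: 15 bars × 4 beats = 60 beats; 6 beats/chord → 10 chords.
Total: 6 + 17 + 14 + 16 + 30 + 10 = 93.

93 chords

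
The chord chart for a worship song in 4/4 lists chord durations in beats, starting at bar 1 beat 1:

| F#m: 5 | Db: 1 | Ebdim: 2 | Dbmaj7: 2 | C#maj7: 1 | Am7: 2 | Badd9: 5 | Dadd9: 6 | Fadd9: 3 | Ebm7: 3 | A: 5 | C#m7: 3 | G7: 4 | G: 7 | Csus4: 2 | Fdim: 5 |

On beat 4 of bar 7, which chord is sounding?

Beat 4 of bar 7 is beat (7−1)×4 + 4 = 28 overall.
Running totals: F#m ends at 5, Db ends at 6, Ebdim ends at 8, Dbmaj7 ends at 10, C#maj7 ends at 11, Am7 ends at 13, Badd9 ends at 18, Dadd9 ends at 24, Fadd9 ends at 27, Ebm7 ends at 30.
Beat 28 falls within Ebm7.

Ebm7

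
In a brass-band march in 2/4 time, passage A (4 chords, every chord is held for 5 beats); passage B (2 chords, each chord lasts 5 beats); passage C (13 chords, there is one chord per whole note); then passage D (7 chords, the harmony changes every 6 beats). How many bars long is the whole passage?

A: 4 × 5 = 20 beats = 10 bars.
B: 2 × 5 = 10 beats = 5 bars.
C: 13 × 4 = 52 beats = 26 bars.
D: 7 × 6 = 42 beats = 21 bars.
Total: 10 + 5 + 26 + 21 = 62 bars.

62 bars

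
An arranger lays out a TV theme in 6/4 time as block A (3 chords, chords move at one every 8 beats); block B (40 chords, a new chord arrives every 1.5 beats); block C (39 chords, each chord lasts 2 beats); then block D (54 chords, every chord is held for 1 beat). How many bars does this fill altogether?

36 bars

A: 3 × 8 = 24 beats = 4 bars.
B: 40 × 1.5 = 60 beats = 10 bars.
C: 39 × 2 = 78 beats = 13 bars.
D: 54 × 1 = 54 beats = 9 bars.
Total: 4 + 10 + 13 + 9 = 36 bars.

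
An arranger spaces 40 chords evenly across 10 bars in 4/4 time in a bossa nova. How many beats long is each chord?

1 beat

10 bars × 4 beats/bar = 40 beats total.
40 beats ÷ 40 chords = 1 beats per chord.
(That is a quarter note.)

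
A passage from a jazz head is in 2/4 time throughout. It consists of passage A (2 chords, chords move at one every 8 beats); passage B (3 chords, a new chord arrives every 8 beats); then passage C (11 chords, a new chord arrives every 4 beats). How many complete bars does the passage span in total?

42 bars

A: 2 × 8 = 16 beats = 8 bars.
B: 3 × 8 = 24 beats = 12 bars.
C: 11 × 4 = 44 beats = 22 bars.
Total: 8 + 12 + 22 = 42 bars.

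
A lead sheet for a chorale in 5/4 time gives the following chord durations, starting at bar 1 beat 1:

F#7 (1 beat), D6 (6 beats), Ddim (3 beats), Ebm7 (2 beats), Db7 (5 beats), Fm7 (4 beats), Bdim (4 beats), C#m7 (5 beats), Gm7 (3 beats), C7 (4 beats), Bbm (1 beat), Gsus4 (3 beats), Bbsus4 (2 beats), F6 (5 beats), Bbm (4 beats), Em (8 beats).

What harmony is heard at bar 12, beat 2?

Beat 2 of bar 12 is beat (12−1)×5 + 2 = 57 overall.
Running totals: F#7 ends at 1, D6 ends at 7, Ddim ends at 10, Ebm7 ends at 12, Db7 ends at 17, Fm7 ends at 21, Bdim ends at 25, C#m7 ends at 30, Gm7 ends at 33, C7 ends at 37, Bbm ends at 38, Gsus4 ends at 41, Bbsus4 ends at 43, F6 ends at 48, Bbm ends at 52, Em ends at 60.
Beat 57 falls within Em.

Em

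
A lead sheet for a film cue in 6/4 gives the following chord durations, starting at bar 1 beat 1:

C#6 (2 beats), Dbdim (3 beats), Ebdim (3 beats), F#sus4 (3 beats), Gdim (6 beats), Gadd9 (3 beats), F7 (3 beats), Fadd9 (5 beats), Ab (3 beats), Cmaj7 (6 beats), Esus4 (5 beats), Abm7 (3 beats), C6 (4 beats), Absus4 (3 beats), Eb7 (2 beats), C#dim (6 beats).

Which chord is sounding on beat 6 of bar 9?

Beat 6 of bar 9 is beat (9−1)×6 + 6 = 54 overall.
Running totals: C#6 ends at 2, Dbdim ends at 5, Ebdim ends at 8, F#sus4 ends at 11, Gdim ends at 17, Gadd9 ends at 20, F7 ends at 23, Fadd9 ends at 28, Ab ends at 31, Cmaj7 ends at 37, Esus4 ends at 42, Abm7 ends at 45, C6 ends at 49, Absus4 ends at 52, Eb7 ends at 54.
Beat 54 falls within Eb7.

Eb7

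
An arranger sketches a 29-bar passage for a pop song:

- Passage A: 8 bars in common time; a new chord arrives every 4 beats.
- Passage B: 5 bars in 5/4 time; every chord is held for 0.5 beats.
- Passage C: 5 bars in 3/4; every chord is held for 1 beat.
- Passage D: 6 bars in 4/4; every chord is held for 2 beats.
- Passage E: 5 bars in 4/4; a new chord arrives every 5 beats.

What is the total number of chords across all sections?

89 chords

A: 8 bars × 4 beats = 32 beats; 4 beats/chord → 8 chords.
B: 5 bars × 5 beats = 25 beats; 0.5 beats/chord → 50 chords.
C: 5 bars × 3 beats = 15 beats; 1 beat/chord → 15 chords.
D: 6 bars × 4 beats = 24 beats; 2 beats/chord → 12 chords.
E: 5 bars × 4 beats = 20 beats; 5 beats/chord → 4 chords.
Total: 8 + 50 + 15 + 12 + 4 = 89.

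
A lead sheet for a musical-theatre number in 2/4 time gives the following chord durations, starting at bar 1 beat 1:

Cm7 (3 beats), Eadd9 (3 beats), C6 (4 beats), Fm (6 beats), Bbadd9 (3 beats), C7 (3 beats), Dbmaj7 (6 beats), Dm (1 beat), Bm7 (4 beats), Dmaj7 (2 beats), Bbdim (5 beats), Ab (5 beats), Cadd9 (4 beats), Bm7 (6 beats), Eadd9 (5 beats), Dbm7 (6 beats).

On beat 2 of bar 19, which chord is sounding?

Beat 2 of bar 19 is beat (19−1)×2 + 2 = 38 overall.
Running totals: Cm7 ends at 3, Eadd9 ends at 6, C6 ends at 10, Fm ends at 16, Bbadd9 ends at 19, C7 ends at 22, Dbmaj7 ends at 28, Dm ends at 29, Bm7 ends at 33, Dmaj7 ends at 35, Bbdim ends at 40.
Beat 38 falls within Bbdim.

Bbdim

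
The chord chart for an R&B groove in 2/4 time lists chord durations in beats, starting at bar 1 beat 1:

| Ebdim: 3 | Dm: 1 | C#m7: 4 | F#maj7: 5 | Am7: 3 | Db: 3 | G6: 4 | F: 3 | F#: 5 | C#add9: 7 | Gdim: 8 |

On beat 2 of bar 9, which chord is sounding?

Db

Beat 2 of bar 9 is beat (9−1)×2 + 2 = 18 overall.
Running totals: Ebdim ends at 3, Dm ends at 4, C#m7 ends at 8, F#maj7 ends at 13, Am7 ends at 16, Db ends at 19.
Beat 18 falls within Db.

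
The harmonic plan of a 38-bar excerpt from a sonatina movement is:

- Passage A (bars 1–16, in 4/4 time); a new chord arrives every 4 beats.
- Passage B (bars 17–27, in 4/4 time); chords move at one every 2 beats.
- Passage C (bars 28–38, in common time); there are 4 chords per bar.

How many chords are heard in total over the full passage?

82 chords

A: 16·4 = 64 beats, 64/4 = 16 chords.
B: 11·4 = 44 beats, 44/2 = 22 chords.
C: 11·4 = 44 beats, 44/1 = 44 chords.
Total: 16 + 22 + 44 = 82.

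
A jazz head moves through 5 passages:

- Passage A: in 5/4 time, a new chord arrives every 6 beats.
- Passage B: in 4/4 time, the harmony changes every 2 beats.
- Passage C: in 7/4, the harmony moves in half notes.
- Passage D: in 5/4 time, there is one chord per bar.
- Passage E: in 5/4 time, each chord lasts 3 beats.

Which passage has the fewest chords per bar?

A: each chord is 6 beats in 5/4, so 5/6 per bar.
B: each chord is 2 beats in 4/4, so 2 per bar.
C: each chord is 2 beats in 7/4, so 3.5 per bar.
D: each chord is 5 beats in 5/4, so 1 per bar.
E: each chord is 3 beats in 5/4, so 5/3 per bar.
Slowest is A at 5/6 chords/bar.

Passage A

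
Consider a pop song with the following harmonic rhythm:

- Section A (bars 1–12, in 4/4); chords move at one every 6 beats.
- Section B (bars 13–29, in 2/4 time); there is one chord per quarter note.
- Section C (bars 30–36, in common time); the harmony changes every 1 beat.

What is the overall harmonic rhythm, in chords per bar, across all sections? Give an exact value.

A: 12 × 4 = 48 beats ÷ 6 = 8 chords.
B: 17 × 2 = 34 beats ÷ 1 = 34 chords.
C: 7 × 4 = 28 beats ÷ 1 = 28 chords.
Overall: 70 chords over 36 bars → 70/36 = 35/18 chords per bar.

35/18 chords per bar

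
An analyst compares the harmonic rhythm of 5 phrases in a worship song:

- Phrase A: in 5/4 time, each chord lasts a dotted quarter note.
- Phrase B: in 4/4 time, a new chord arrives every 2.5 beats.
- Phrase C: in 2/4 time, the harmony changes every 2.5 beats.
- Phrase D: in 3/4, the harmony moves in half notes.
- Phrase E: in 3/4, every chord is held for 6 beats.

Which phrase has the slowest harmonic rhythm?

A: 5/1.5 = 10/3 chords/bar.
B: 4/2.5 = 1.6 chords/bar.
C: 2/2.5 = 0.8 chords/bar.
D: 3/2 = 1.5 chords/bar.
E: 3/6 = 0.5 chords/bar.
Slowest is E at 0.5 chords/bar.

Phrase E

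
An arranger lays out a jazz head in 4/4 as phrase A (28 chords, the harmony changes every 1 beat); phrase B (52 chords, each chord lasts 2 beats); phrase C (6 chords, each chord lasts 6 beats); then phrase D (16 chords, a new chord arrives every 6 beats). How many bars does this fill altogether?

A: 28 × 1 = 28 beats = 7 bars.
B: 52 × 2 = 104 beats = 26 bars.
C: 6 × 6 = 36 beats = 9 bars.
D: 16 × 6 = 96 beats = 24 bars.
Total: 7 + 26 + 9 + 24 = 66 bars.

66 bars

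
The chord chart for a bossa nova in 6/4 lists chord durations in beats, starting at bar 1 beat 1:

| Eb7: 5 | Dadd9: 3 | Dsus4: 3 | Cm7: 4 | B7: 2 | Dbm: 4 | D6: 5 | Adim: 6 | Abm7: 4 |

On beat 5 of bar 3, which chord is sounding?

Beat 5 of bar 3 is beat (3−1)×6 + 5 = 17 overall.
Running totals: Eb7 ends at 5, Dadd9 ends at 8, Dsus4 ends at 11, Cm7 ends at 15, B7 ends at 17.
Beat 17 falls within B7.

B7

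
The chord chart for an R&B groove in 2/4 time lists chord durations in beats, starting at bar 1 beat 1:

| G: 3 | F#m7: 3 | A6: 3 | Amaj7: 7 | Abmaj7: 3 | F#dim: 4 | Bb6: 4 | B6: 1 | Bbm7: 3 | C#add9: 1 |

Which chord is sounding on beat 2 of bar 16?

Beat 2 of bar 16 is beat (16−1)×2 + 2 = 32 overall.
Running totals: G ends at 3, F#m7 ends at 6, A6 ends at 9, Amaj7 ends at 16, Abmaj7 ends at 19, F#dim ends at 23, Bb6 ends at 27, B6 ends at 28, Bbm7 ends at 31, C#add9 ends at 32.
Beat 32 falls within C#add9.

C#add9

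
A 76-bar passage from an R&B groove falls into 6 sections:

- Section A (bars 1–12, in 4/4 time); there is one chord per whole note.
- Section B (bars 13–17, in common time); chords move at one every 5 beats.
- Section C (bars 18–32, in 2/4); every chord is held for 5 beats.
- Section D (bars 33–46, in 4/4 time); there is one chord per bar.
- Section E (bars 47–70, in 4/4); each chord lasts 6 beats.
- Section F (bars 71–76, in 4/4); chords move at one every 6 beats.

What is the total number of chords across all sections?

56 chords

A: 12 bars × 4 beats = 48 beats; 4 beats/chord → 12 chords.
B: 5 bars × 4 beats = 20 beats; 5 beats/chord → 4 chords.
C: 15 bars × 2 beats = 30 beats; 5 beats/chord → 6 chords.
D: 14 bars × 4 beats = 56 beats; 4 beats/chord → 14 chords.
E: 24 bars × 4 beats = 96 beats; 6 beats/chord → 16 chords.
F: 6 bars × 4 beats = 24 beats; 6 beats/chord → 4 chords.
Total: 12 + 4 + 6 + 14 + 16 + 4 = 56.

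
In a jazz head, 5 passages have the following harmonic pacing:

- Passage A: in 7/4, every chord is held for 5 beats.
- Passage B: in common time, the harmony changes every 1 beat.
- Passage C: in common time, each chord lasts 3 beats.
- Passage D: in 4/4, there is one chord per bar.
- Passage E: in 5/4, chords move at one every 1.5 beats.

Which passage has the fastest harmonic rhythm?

Passage B

A: each chord is 5 beats in 7/4, so 1.4 per bar.
B: each chord is 1 beat in 4/4, so 4 per bar.
C: each chord is 3 beats in 4/4, so 4/3 per bar.
D: each chord is 4 beats in 4/4, so 1 per bar.
E: each chord is 1.5 beats in 5/4, so 10/3 per bar.
Fastest is B at 4 chords/bar.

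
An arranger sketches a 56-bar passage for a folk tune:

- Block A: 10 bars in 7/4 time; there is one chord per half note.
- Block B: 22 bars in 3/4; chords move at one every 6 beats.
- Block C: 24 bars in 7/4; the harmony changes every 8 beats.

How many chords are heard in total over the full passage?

A: 10·7 = 70 beats, 70/2 = 35 chords.
B: 22·3 = 66 beats, 66/6 = 11 chords.
C: 24·7 = 168 beats, 168/8 = 21 chords.
Total: 35 + 11 + 21 = 67.

67 chords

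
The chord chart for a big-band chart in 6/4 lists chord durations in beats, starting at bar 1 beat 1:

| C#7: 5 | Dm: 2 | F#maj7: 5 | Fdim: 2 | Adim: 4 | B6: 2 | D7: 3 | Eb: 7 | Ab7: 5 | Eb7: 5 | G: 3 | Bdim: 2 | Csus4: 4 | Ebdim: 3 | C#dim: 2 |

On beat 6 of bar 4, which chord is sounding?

Eb

Beat 6 of bar 4 is beat (4−1)×6 + 6 = 24 overall.
Running totals: C#7 ends at 5, Dm ends at 7, F#maj7 ends at 12, Fdim ends at 14, Adim ends at 18, B6 ends at 20, D7 ends at 23, Eb ends at 30.
Beat 24 falls within Eb.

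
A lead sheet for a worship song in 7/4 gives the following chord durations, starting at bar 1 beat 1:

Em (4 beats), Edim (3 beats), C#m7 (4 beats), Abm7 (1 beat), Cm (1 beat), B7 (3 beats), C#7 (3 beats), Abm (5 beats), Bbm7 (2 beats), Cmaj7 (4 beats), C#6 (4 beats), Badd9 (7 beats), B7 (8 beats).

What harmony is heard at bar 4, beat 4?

Bbm7

Beat 4 of bar 4 is beat (4−1)×7 + 4 = 25 overall.
Running totals: Em ends at 4, Edim ends at 7, C#m7 ends at 11, Abm7 ends at 12, Cm ends at 13, B7 ends at 16, C#7 ends at 19, Abm ends at 24, Bbm7 ends at 26.
Beat 25 falls within Bbm7.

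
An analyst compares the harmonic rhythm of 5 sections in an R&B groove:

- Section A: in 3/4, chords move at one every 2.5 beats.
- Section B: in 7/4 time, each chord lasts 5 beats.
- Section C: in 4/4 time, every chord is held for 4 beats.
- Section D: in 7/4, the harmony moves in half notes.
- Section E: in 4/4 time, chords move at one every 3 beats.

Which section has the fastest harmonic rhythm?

A: each chord is 2.5 beats in 3/4, so 1.2 per bar.
B: each chord is 5 beats in 7/4, so 1.4 per bar.
C: each chord is 4 beats in 4/4, so 1 per bar.
D: each chord is 2 beats in 7/4, so 3.5 per bar.
E: each chord is 3 beats in 4/4, so 4/3 per bar.
Fastest is D at 3.5 chords/bar.

Section D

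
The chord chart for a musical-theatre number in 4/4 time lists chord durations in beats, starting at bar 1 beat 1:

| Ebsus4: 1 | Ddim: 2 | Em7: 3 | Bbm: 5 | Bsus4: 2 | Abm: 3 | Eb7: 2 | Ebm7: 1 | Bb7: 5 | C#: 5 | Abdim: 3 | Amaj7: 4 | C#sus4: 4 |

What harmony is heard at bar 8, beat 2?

Abdim

Beat 2 of bar 8 is beat (8−1)×4 + 2 = 30 overall.
Running totals: Ebsus4 ends at 1, Ddim ends at 3, Em7 ends at 6, Bbm ends at 11, Bsus4 ends at 13, Abm ends at 16, Eb7 ends at 18, Ebm7 ends at 19, Bb7 ends at 24, C# ends at 29, Abdim ends at 32.
Beat 30 falls within Abdim.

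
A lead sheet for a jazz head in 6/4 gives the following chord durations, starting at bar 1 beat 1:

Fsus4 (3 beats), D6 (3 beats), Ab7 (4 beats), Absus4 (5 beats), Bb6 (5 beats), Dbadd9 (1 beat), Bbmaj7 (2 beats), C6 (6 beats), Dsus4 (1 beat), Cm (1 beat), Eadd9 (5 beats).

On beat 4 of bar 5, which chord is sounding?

Beat 4 of bar 5 is beat (5−1)×6 + 4 = 28 overall.
Running totals: Fsus4 ends at 3, D6 ends at 6, Ab7 ends at 10, Absus4 ends at 15, Bb6 ends at 20, Dbadd9 ends at 21, Bbmaj7 ends at 23, C6 ends at 29.
Beat 28 falls within C6.

C6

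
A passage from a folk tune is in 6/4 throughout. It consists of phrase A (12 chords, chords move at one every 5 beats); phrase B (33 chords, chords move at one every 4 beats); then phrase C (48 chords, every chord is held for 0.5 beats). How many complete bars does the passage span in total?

A: 12 × 5 = 60 beats = 10 bars.
B: 33 × 4 = 132 beats = 22 bars.
C: 48 × 0.5 = 24 beats = 4 bars.
Total: 10 + 22 + 4 = 36 bars.

36 bars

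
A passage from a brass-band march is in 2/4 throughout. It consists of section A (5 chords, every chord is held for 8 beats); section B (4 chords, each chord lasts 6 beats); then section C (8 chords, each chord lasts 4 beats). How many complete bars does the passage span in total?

A: 5 × 8 = 40 beats = 20 bars.
B: 4 × 6 = 24 beats = 12 bars.
C: 8 × 4 = 32 beats = 16 bars.
Total: 20 + 12 + 16 = 48 bars.

48 bars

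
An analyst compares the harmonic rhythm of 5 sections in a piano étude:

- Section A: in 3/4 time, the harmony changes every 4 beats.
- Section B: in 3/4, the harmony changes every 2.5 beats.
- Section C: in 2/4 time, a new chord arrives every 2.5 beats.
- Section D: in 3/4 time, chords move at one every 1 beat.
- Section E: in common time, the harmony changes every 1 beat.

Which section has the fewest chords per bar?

Section A

A: 3/4 = 0.75 chords/bar.
B: 3/2.5 = 1.2 chords/bar.
C: 2/2.5 = 0.8 chords/bar.
D: 3/1 = 3 chords/bar.
E: 4/1 = 4 chords/bar.
Slowest is A at 0.75 chords/bar.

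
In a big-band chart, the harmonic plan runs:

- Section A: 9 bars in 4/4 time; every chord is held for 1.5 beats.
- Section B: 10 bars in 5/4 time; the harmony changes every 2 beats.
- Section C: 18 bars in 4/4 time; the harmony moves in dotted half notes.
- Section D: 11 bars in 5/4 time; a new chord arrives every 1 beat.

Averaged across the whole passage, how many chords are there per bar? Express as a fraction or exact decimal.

8/3 chords per bar

A: 9 bars of 4 beats is 36 beats; at 1.5 beats each that's 24 chords.
B: 10 bars of 5 beats is 50 beats; at 2 beats each that's 25 chords.
C: 18 bars of 4 beats is 72 beats; at 3 beats each that's 24 chords.
D: 11 bars of 5 beats is 55 beats; at 1 beat each that's 55 chords.
Overall: 128 chords over 48 bars → 128/48 = 8/3 chords per bar.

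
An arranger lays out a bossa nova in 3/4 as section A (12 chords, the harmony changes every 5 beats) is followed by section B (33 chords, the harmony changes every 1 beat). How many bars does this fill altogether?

A: 12 × 5 = 60 beats = 20 bars.
B: 33 × 1 = 33 beats = 11 bars.
Total: 20 + 11 = 31 bars.

31 bars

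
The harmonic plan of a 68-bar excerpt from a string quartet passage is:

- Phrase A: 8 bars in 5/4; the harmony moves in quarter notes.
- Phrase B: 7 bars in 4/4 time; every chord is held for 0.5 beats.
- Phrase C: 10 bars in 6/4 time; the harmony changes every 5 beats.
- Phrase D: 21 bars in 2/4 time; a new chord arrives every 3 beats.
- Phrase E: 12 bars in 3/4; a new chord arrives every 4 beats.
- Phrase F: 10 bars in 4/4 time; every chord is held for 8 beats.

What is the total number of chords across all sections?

136 chords

A: 8 bars × 5 beats = 40 beats; 1 beat/chord → 40 chords.
B: 7 bars × 4 beats = 28 beats; 0.5 beats/chord → 56 chords.
C: 10 bars × 6 beats = 60 beats; 5 beats/chord → 12 chords.
D: 21 bars × 2 beats = 42 beats; 3 beats/chord → 14 chords.
E: 12 bars × 3 beats = 36 beats; 4 beats/chord → 9 chords.
F: 10 bars × 4 beats = 40 beats; 8 beats/chord → 5 chords.
Total: 40 + 56 + 12 + 14 + 9 + 5 = 136.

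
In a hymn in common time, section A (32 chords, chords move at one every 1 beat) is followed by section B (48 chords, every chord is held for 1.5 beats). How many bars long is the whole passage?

26 bars

A: 32 × 1 = 32 beats = 8 bars.
B: 48 × 1.5 = 72 beats = 18 bars.
Total: 8 + 18 = 26 bars.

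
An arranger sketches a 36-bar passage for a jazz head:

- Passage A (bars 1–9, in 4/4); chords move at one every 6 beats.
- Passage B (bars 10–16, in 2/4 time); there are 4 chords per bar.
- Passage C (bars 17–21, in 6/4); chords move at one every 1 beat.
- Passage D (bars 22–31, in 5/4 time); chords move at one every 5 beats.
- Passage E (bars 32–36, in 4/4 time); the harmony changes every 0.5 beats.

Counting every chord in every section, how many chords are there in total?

A: 9 bars × 4 beats = 36 beats; 6 beats/chord → 6 chords.
B: 7 bars × 2 beats = 14 beats; 0.5 beats/chord → 28 chords.
C: 5 bars × 6 beats = 30 beats; 1 beat/chord → 30 chords.
D: 10 bars × 5 beats = 50 beats; 5 beats/chord → 10 chords.
E: 5 bars × 4 beats = 20 beats; 0.5 beats/chord → 40 chords.
Total: 6 + 28 + 30 + 10 + 40 = 114.

114 chords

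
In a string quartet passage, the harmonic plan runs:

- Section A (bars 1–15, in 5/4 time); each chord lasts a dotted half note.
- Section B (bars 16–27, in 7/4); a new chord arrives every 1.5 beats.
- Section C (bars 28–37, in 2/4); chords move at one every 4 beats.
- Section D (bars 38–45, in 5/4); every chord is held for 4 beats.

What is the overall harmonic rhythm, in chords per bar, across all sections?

32/15 chords per bar

A: 15 × 5 = 75 beats ÷ 3 = 25 chords.
B: 12 × 7 = 84 beats ÷ 1.5 = 56 chords.
C: 10 × 2 = 20 beats ÷ 4 = 5 chords.
D: 8 × 5 = 40 beats ÷ 4 = 10 chords.
Overall: 96 chords over 45 bars → 96/45 = 32/15 chords per bar.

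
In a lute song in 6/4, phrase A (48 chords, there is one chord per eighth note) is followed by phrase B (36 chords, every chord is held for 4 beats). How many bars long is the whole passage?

A: 48 × 0.5 = 24 beats = 4 bars.
B: 36 × 4 = 144 beats = 24 bars.
Total: 4 + 24 = 28 bars.

28 bars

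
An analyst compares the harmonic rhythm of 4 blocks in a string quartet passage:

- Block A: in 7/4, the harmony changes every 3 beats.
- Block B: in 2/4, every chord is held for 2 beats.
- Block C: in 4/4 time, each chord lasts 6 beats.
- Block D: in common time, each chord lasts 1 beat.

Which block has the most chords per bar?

Block D

A: each chord is 3 beats in 7/4, so 7/3 per bar.
B: each chord is 2 beats in 2/4, so 1 per bar.
C: each chord is 6 beats in 4/4, so 2/3 per bar.
D: each chord is 1 beat in 4/4, so 4 per bar.
Fastest is D at 4 chords/bar.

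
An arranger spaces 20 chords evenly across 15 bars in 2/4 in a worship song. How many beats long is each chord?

15 bars × 2 beats/bar = 30 beats total.
30 beats ÷ 20 chords = 1.5 beats per chord.
(That is a dotted quarter note.)

1.5 beats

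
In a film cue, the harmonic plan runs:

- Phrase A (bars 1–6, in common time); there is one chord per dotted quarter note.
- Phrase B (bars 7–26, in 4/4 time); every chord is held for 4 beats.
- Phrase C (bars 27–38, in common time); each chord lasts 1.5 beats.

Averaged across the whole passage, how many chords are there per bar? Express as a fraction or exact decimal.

A: 6 bars of 4 beats is 24 beats; at 1.5 beats each that's 16 chords.
B: 20 bars of 4 beats is 80 beats; at 4 beats each that's 20 chords.
C: 12 bars of 4 beats is 48 beats; at 1.5 beats each that's 32 chords.
Overall: 68 chords over 38 bars → 68/38 = 34/19 chords per bar.

34/19 chords per bar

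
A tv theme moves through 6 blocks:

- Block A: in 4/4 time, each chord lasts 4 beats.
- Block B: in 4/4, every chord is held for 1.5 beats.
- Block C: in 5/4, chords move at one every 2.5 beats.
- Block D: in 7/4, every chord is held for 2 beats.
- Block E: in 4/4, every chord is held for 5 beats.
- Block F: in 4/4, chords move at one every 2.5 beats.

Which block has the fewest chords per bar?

A: 4/4 = 1 chord/bar.
B: 4/1.5 = 8/3 chords/bar.
C: 5/2.5 = 2 chords/bar.
D: 7/2 = 3.5 chords/bar.
E: 4/5 = 0.8 chords/bar.
F: 4/2.5 = 1.6 chords/bar.
Slowest is E at 0.8 chords/bar.

Block E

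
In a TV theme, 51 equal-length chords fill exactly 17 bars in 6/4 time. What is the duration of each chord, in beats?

2 beats

17 bars × 6 beats/bar = 102 beats total.
102 beats ÷ 51 chords = 2 beats per chord.
(That is a half note.)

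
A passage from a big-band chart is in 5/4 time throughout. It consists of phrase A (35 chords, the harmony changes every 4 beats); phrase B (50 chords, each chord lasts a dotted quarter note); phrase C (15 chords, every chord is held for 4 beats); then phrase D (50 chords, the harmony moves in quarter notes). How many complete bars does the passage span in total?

A: 35 × 4 = 140 beats = 28 bars.
B: 50 × 1.5 = 75 beats = 15 bars.
C: 15 × 4 = 60 beats = 12 bars.
D: 50 × 1 = 50 beats = 10 bars.
Total: 28 + 15 + 12 + 10 = 65 bars.

65 bars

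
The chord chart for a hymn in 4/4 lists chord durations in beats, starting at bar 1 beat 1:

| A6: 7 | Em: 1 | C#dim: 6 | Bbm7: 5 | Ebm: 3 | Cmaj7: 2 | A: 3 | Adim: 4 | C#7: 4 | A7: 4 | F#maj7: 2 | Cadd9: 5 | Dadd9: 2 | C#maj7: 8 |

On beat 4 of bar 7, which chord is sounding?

Adim

Beat 4 of bar 7 is beat (7−1)×4 + 4 = 28 overall.
Running totals: A6 ends at 7, Em ends at 8, C#dim ends at 14, Bbm7 ends at 19, Ebm ends at 22, Cmaj7 ends at 24, A ends at 27, Adim ends at 31.
Beat 28 falls within Adim.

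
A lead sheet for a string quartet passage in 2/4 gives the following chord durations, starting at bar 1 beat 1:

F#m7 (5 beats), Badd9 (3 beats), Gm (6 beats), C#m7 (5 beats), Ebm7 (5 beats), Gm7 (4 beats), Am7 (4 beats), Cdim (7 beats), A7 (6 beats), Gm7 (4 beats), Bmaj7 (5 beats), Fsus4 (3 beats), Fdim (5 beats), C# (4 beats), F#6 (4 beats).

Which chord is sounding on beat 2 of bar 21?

Beat 2 of bar 21 is beat (21−1)×2 + 2 = 42 overall.
Running totals: F#m7 ends at 5, Badd9 ends at 8, Gm ends at 14, C#m7 ends at 19, Ebm7 ends at 24, Gm7 ends at 28, Am7 ends at 32, Cdim ends at 39, A7 ends at 45.
Beat 42 falls within A7.

A7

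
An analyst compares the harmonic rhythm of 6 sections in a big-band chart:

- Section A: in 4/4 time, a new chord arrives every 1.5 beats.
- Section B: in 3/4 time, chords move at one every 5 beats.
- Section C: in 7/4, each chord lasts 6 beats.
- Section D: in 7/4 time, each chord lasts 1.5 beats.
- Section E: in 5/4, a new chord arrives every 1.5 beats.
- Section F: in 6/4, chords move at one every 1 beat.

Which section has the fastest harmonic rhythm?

A: 4 beats/bar ÷ 1.5 beats/chord = 8/3 chords/bar.
B: 3 beats/bar ÷ 5 beats/chord = 0.6 chords/bar.
C: 7 beats/bar ÷ 6 beats/chord = 7/6 chords/bar.
D: 7 beats/bar ÷ 1.5 beats/chord = 14/3 chords/bar.
E: 5 beats/bar ÷ 1.5 beats/chord = 10/3 chords/bar.
F: 6 beats/bar ÷ 1 beat/chord = 6 chords/bar.
Fastest is F at 6 chords/bar.

Section F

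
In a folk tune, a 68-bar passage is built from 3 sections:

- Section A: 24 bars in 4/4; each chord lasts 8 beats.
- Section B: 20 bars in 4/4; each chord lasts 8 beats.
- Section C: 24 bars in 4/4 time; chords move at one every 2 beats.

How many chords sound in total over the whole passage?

70 chords

A: 24·4 = 96 beats, 96/8 = 12 chords.
B: 20·4 = 80 beats, 80/8 = 10 chords.
C: 24·4 = 96 beats, 96/2 = 48 chords.
Total: 12 + 10 + 48 = 70.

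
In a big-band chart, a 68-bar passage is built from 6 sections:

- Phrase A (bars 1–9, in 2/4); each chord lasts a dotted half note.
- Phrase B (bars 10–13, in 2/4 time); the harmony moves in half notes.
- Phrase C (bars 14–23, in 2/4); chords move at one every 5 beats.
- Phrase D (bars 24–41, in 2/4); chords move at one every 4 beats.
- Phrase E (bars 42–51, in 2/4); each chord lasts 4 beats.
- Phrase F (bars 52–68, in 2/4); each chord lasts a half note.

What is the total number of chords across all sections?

45 chords

A: 9 bars × 2 beats = 18 beats; 3 beats/chord → 6 chords.
B: 4 bars × 2 beats = 8 beats; 2 beats/chord → 4 chords.
C: 10 bars × 2 beats = 20 beats; 5 beats/chord → 4 chords.
D: 18 bars × 2 beats = 36 beats; 4 beats/chord → 9 chords.
E: 10 bars × 2 beats = 20 beats; 4 beats/chord → 5 chords.
F: 17 bars × 2 beats = 34 beats; 2 beats/chord → 17 chords.
Total: 6 + 4 + 4 + 9 + 5 + 17 = 45.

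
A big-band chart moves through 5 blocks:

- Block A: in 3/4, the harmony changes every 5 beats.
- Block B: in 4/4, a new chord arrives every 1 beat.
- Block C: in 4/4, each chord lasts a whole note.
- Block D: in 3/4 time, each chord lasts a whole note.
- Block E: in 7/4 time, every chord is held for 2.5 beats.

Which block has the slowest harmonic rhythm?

A: 3 beats/bar ÷ 5 beats/chord = 0.6 chords/bar.
B: 4 beats/bar ÷ 1 beat/chord = 4 chords/bar.
C: 4 beats/bar ÷ 4 beats/chord = 1 chord/bar.
D: 3 beats/bar ÷ 4 beats/chord = 0.75 chords/bar.
E: 7 beats/bar ÷ 2.5 beats/chord = 2.8 chords/bar.
Slowest is A at 0.6 chords/bar.

Block A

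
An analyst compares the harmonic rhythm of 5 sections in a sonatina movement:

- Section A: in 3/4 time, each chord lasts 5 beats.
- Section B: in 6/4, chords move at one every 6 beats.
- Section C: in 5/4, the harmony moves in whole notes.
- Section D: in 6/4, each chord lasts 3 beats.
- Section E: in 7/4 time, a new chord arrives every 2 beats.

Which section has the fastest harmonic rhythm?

A: 3/5 = 0.6 chords/bar.
B: 6/6 = 1 chord/bar.
C: 5/4 = 1.25 chords/bar.
D: 6/3 = 2 chords/bar.
E: 7/2 = 3.5 chords/bar.
Fastest is E at 3.5 chords/bar.

Section E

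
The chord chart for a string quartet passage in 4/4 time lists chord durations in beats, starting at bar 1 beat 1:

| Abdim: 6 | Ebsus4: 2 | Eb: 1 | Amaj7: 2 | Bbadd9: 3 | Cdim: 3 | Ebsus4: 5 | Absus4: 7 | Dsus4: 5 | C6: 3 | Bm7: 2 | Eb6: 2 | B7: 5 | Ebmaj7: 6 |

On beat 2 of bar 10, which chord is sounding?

Beat 2 of bar 10 is beat (10−1)×4 + 2 = 38 overall.
Running totals: Abdim ends at 6, Ebsus4 ends at 8, Eb ends at 9, Amaj7 ends at 11, Bbadd9 ends at 14, Cdim ends at 17, Ebsus4 ends at 22, Absus4 ends at 29, Dsus4 ends at 34, C6 ends at 37, Bm7 ends at 39.
Beat 38 falls within Bm7.

Bm7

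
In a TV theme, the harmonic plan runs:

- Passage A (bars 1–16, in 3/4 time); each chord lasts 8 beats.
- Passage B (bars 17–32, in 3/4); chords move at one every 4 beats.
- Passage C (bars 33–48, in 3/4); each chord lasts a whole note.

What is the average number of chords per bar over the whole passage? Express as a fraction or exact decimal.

A: 16 bars of 3 beats is 48 beats; at 8 beats each that's 6 chords.
B: 16 bars of 3 beats is 48 beats; at 4 beats each that's 12 chords.
C: 16 bars of 3 beats is 48 beats; at 4 beats each that's 12 chords.
Overall: 30 chords over 48 bars → 30/48 = 0.625 chords per bar.

0.625 chords per bar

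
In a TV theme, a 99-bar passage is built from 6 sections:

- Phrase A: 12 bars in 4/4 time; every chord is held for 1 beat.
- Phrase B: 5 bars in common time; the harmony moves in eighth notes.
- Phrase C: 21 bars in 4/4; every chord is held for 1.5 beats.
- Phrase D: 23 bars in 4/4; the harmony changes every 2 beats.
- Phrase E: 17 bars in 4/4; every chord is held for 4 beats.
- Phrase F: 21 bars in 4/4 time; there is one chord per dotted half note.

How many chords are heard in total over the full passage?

A has 48 beats and chords last 1 each, so 48 chords.
B has 20 beats and chords last 0.5 each, so 40 chords.
C has 84 beats and chords last 1.5 each, so 56 chords.
D has 92 beats and chords last 2 each, so 46 chords.
E has 68 beats and chords last 4 each, so 17 chords.
F has 84 beats and chords last 3 each, so 28 chords.
Total: 48 + 40 + 56 + 46 + 17 + 28 = 235.

235 chords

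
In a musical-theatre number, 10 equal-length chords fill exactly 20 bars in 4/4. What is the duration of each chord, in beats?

20 bars × 4 beats/bar = 80 beats total.
80 beats ÷ 10 chords = 8 beats per chord.

8 beats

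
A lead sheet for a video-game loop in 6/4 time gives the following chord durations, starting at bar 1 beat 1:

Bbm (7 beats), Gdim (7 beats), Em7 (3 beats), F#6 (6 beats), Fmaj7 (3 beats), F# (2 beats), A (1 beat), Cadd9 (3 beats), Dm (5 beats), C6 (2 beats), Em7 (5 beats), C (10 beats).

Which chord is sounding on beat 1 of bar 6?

Beat 1 of bar 6 is beat (6−1)×6 + 1 = 31 overall.
Running totals: Bbm ends at 7, Gdim ends at 14, Em7 ends at 17, F#6 ends at 23, Fmaj7 ends at 26, F# ends at 28, A ends at 29, Cadd9 ends at 32.
Beat 31 falls within Cadd9.

Cadd9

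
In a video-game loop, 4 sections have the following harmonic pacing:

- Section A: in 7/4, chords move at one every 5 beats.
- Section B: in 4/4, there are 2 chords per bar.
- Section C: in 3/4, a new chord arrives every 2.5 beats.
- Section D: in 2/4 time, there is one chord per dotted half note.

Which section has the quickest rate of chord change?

A: 7/5 = 1.4 chords/bar.
B: 4/2 = 2 chords/bar.
C: 3/2.5 = 1.2 chords/bar.
D: 2/3 = 2/3 chords/bar.
Fastest is B at 2 chords/bar.

Section B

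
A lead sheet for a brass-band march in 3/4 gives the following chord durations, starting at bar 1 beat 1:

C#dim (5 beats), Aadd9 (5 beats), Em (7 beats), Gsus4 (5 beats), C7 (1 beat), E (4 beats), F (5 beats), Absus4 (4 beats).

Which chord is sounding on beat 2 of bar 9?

E

Beat 2 of bar 9 is beat (9−1)×3 + 2 = 26 overall.
Running totals: C#dim ends at 5, Aadd9 ends at 10, Em ends at 17, Gsus4 ends at 22, C7 ends at 23, E ends at 27.
Beat 26 falls within E.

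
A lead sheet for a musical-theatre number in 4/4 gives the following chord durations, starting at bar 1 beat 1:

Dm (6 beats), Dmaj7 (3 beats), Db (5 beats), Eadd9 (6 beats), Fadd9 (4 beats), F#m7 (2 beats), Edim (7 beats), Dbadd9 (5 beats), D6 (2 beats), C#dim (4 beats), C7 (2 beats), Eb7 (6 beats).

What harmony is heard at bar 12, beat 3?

Beat 3 of bar 12 is beat (12−1)×4 + 3 = 47 overall.
Running totals: Dm ends at 6, Dmaj7 ends at 9, Db ends at 14, Eadd9 ends at 20, Fadd9 ends at 24, F#m7 ends at 26, Edim ends at 33, Dbadd9 ends at 38, D6 ends at 40, C#dim ends at 44, C7 ends at 46, Eb7 ends at 52.
Beat 47 falls within Eb7.

Eb7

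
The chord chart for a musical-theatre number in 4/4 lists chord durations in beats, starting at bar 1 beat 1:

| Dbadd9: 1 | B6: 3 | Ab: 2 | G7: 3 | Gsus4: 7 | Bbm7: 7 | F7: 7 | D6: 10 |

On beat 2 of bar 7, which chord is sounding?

Beat 2 of bar 7 is beat (7−1)×4 + 2 = 26 overall.
Running totals: Dbadd9 ends at 1, B6 ends at 4, Ab ends at 6, G7 ends at 9, Gsus4 ends at 16, Bbm7 ends at 23, F7 ends at 30.
Beat 26 falls within F7.

F7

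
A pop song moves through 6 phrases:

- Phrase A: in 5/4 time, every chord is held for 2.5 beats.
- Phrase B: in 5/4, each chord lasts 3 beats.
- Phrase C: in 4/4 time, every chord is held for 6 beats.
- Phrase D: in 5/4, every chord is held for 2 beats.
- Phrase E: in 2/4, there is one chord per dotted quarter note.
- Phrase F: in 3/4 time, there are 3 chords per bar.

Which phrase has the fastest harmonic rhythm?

Phrase F

A: 5 beats/bar ÷ 2.5 beats/chord = 2 chords/bar.
B: 5 beats/bar ÷ 3 beats/chord = 5/3 chords/bar.
C: 4 beats/bar ÷ 6 beats/chord = 2/3 chords/bar.
D: 5 beats/bar ÷ 2 beats/chord = 2.5 chords/bar.
E: 2 beats/bar ÷ 1.5 beats/chord = 4/3 chords/bar.
F: 3 beats/bar ÷ 1 beat/chord = 3 chords/bar.
Fastest is F at 3 chords/bar.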